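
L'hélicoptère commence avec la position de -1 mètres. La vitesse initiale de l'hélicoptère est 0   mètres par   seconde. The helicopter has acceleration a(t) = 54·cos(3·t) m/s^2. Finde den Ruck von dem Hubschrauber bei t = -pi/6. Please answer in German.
Ausgehend von der Beschleunigung a(t) = 54·cos(3·t), nehmen wir 1 Ableitung. Mit d/dt von a(t) finden wir j(t) = -162·sin(3·t). Mit j(t) = -162·sin(3·t) und Einsetzen von t = -pi/6, finden wir j = 162.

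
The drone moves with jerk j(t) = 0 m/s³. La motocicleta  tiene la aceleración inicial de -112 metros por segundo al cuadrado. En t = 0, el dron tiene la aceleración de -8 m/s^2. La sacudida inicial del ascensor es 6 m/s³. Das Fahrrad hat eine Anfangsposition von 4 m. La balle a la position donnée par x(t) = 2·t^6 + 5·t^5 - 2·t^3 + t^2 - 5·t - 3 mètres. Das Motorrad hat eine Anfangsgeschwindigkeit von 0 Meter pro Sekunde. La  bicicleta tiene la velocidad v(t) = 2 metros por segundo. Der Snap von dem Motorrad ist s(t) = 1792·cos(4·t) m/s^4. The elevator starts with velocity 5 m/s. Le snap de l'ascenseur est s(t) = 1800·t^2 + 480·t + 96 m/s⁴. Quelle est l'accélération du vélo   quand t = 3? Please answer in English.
To solve this, we need to take 1 derivative of our velocity equation v(t) = 2. The derivative of velocity gives acceleration: a(t) = 0. We have acceleration a(t) = 0. Substituting t = 3: a(3) = 0.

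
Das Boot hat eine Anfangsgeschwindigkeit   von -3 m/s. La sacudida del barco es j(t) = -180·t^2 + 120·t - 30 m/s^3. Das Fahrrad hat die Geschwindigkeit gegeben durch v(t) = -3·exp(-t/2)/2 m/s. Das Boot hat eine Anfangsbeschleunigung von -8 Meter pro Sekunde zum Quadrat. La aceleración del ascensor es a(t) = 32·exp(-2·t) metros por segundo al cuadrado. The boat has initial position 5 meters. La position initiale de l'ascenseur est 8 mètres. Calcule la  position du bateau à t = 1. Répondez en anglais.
We need to integrate our jerk equation j(t) = -180·t^2 + 120·t - 30 3 times. Integrating jerk and using the initial condition a(0) = -8, we get a(t) = -60·t^3 + 60·t^2 - 30·t - 8. Taking ∫a(t)dt and applying v(0) = -3, we find v(t) = -15·t^4 + 20·t^3 - 15·t^2 - 8·t - 3. Taking ∫v(t)dt and applying x(0) = 5, we find x(t) = -3·t^5 + 5·t^4 - 5·t^3 - 4·t^2 - 3·t + 5. From the given position equation x(t) = -3·t^5 + 5·t^4 - 5·t^3 - 4·t^2 - 3·t + 5, we substitute t = 1 to get x = -5.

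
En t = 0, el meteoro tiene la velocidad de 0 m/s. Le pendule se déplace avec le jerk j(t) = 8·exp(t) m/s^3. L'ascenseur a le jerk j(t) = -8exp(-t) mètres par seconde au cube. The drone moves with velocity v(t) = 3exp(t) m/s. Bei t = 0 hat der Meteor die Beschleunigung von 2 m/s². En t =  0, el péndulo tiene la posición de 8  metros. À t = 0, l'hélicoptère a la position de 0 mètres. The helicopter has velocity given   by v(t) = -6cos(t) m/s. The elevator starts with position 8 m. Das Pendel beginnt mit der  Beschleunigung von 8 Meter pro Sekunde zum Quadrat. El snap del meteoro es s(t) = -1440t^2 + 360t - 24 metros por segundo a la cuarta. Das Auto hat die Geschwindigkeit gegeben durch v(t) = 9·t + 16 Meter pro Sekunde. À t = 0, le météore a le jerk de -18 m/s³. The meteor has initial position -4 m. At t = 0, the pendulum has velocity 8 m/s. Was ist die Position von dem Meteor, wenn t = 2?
Wir müssen unsere Gleichung für den Snap s(t) = -1440·t^2 + 360·t - 24 4-mal integrieren. Mit ∫s(t)dt und Anwendung von j(0) = -18, finden wir j(t) = -480·t^3 + 180·t^2 - 24·t - 18. Mit ∫j(t)dt und Anwendung von a(0) = 2, finden wir a(t) = -120·t^4 + 60·t^3 - 12·t^2 - 18·t + 2. Mit ∫a(t)dt und Anwendung von v(0) = 0, finden wir v(t) = t·(-24·t^4 + 15·t^3 - 4·t^2 - 9·t + 2). Das Integral von der Geschwindigkeit, mit x(0) = -4, ergibt die Position: x(t) = -4·t^6 + 3·t^5 - t^4 - 3·t^3 + t^2 - 4. Mit x(t) = -4·t^6 + 3·t^5 - t^4 - 3·t^3 + t^2 - 4 und Einsetzen von t = 2, finden wir x = -200.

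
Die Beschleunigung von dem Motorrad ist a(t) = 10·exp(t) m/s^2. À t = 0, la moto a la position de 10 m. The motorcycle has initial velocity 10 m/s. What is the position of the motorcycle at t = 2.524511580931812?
Starting from acceleration a(t) = 10·exp(t), we take 2 antiderivatives. Integrating acceleration and using the initial condition v(0) = 10, we get v(t) = 10·exp(t). Finding the integral of v(t) and using x(0) = 10: x(t) = 10·exp(t). We have position x(t) = 10·exp(t). Substituting t = 2.524511580931812: x(2.524511580931812) = 124.847959618102.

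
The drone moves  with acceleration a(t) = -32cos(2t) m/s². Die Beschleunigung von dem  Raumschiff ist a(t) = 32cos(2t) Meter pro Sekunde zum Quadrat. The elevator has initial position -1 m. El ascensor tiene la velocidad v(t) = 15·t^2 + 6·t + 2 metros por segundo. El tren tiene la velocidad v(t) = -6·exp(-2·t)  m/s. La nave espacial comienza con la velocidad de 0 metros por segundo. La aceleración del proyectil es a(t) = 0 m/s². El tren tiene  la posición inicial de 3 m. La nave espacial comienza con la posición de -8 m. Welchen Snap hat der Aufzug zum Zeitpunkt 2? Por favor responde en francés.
En partant de la vitesse v(t) = 15·t^2 + 6·t + 2, nous prenons 3 dérivées. En dérivant la vitesse, nous obtenons l'accélération: a(t) = 30·t + 6. La dérivée de l'accélération donne le jerk: j(t) = 30. En dérivant le jerk, nous obtenons le snap: s(t) = 0. Nous avons le snap s(t) = 0. En substituant t = 2: s(2) = 0.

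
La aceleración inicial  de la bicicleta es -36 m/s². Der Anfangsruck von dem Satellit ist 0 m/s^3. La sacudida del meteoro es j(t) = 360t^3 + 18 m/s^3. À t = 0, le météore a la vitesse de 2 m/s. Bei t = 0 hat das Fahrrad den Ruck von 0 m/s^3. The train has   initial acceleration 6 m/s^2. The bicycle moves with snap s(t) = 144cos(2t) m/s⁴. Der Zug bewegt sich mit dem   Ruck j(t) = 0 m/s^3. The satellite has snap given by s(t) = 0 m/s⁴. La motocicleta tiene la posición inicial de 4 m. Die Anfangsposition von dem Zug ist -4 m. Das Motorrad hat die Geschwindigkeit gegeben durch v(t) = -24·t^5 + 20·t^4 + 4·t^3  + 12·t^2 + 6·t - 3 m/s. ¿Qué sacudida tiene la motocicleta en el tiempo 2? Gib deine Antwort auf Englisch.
To solve this, we need to take 2 derivatives of our velocity equation v(t) = -24·t^5 + 20·t^4 + 4·t^3 + 12·t^2 + 6·t - 3. Taking d/dt of v(t), we find a(t) = -120·t^4 + 80·t^3 + 12·t^2 + 24·t + 6. Differentiating acceleration, we get jerk: j(t) = -480·t^3 + 240·t^2 + 24·t + 24. From the given jerk equation j(t) = -480·t^3 + 240·t^2 + 24·t + 24, we substitute t = 2 to get j = -2808.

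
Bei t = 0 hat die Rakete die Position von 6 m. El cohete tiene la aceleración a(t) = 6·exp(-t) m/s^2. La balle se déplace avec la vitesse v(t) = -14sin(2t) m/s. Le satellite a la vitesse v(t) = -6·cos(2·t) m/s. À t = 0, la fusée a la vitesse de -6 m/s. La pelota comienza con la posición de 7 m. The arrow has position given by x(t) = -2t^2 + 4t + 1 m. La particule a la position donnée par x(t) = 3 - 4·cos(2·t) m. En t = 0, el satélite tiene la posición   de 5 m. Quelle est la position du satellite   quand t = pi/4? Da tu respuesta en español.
Partiendo de la velocidad v(t) = -6·cos(2·t), tomamos 1 antiderivada. La antiderivada de la velocidad es la posición. Usando x(0) = 5, obtenemos x(t) = 5 - 3·sin(2·t). Tenemos la posición x(t) = 5 - 3·sin(2·t). Sustituyendo t = pi/4: x(pi/4) = 2.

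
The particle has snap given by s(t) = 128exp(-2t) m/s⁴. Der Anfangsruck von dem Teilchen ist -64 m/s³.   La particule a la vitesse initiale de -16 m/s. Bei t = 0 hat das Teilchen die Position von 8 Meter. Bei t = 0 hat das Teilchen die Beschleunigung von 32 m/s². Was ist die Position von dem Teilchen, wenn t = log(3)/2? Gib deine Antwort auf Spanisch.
Para resolver esto, necesitamos tomar 4 integrales de nuestra ecuación del snap s(t) = 128·exp(-2·t). Tomando ∫s(t)dt y aplicando j(0) = -64, encontramos j(t) = -64·exp(-2·t). La antiderivada de la sacudida es la aceleración. Usando a(0) = 32, obtenemos a(t) = 32·exp(-2·t). La antiderivada de la aceleración es la velocidad. Usando v(0) = -16, obtenemos v(t) = -16·exp(-2·t). La integral de la velocidad es la posición. Usando x(0) = 8, obtenemos x(t) = 8·exp(-2·t). Usando x(t) = 8·exp(-2·t) y sustituyendo t = log(3)/2, encontramos x = 8/3.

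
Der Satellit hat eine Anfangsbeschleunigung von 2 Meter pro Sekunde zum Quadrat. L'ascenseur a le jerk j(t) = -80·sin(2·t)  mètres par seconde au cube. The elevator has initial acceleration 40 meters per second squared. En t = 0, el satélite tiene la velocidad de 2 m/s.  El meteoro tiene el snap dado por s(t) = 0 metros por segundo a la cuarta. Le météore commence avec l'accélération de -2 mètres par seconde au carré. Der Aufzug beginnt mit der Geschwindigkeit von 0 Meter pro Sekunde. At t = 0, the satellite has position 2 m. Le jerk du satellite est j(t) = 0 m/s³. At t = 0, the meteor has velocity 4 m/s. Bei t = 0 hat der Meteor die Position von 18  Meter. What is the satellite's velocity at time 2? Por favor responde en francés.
Pour résoudre ceci, nous devons prendre 2 intégrales de notre équation du jerk j(t) = 0. En intégrant le jerk et en utilisant la condition initiale a(0) = 2, nous obtenons a(t) = 2. La primitive de l'accélération, avec v(0) = 2, donne la vitesse: v(t) = 2·t + 2. Nous avons la vitesse v(t) = 2·t + 2. En substituant t = 2: v(2) = 6.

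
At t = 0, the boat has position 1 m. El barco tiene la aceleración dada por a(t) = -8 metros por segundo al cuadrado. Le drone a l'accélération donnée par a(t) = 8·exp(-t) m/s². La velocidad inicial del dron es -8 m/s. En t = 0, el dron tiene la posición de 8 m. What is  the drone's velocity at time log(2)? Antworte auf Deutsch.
Ausgehend von der Beschleunigung a(t) = 8·exp(-t), nehmen wir 1 Stammfunktion. Durch Integration von der Beschleunigung und Verwendung der Anfangsbedingung v(0) = -8, erhalten wir v(t) = -8·exp(-t). Wir haben die Geschwindigkeit v(t) = -8·exp(-t). Durch Einsetzen von t = log(2): v(log(2)) = -4.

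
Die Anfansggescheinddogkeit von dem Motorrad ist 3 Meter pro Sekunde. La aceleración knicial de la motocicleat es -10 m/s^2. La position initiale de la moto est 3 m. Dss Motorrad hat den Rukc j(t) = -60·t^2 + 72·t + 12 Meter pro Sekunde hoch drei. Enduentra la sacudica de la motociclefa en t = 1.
Tenemos la sacudida j(t) = -60·t^2 + 72·t + 12. Sustituyendo t = 1: j(1) = 24.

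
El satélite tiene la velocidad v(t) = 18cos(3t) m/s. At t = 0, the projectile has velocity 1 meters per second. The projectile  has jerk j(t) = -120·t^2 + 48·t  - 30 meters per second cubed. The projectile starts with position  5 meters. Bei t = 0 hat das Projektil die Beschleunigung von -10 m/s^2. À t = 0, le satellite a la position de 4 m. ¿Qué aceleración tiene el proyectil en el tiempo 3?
Para resolver esto, necesitamos tomar 1 antiderivada de nuestra ecuación de la sacudida j(t) = -120·t^2 + 48·t - 30. La antiderivada de la sacudida es la aceleración. Usando a(0) = -10, obtenemos a(t) = -40·t^3 + 24·t^2 - 30·t - 10. Usando a(t) = -40·t^3 + 24·t^2 - 30·t - 10 y sustituyendo t = 3, encontramos a = -964.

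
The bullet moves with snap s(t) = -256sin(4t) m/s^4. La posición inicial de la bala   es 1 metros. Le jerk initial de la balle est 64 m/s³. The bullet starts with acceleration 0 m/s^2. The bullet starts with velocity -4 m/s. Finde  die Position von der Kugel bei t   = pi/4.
Um dies zu lösen, müssen wir 4 Integrale unserer Gleichung für den Snap s(t) = -256·sin(4·t) finden. Die Stammfunktion von dem Snap ist der Ruck. Mit j(0) = 64 erhalten wir j(t) = 64·cos(4·t). Durch Integration von dem Ruck und Verwendung der Anfangsbedingung a(0) = 0, erhalten wir a(t) = 16·sin(4·t). Mit ∫a(t)dt und Anwendung von v(0) = -4, finden wir v(t) = -4·cos(4·t). Das Integral von der Geschwindigkeit ist die Position. Mit x(0) = 1 erhalten wir x(t) = 1 - sin(4·t). Aus der Gleichung für die Position x(t) = 1 - sin(4·t), setzen wir t = pi/4 ein und erhalten x = 1.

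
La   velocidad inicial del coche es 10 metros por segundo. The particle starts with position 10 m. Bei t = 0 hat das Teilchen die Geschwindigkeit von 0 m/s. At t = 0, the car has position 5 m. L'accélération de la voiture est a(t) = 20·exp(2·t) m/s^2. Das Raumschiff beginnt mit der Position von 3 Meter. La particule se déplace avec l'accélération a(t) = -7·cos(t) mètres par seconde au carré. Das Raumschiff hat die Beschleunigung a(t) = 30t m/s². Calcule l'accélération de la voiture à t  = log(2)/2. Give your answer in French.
De l'équation de l'accélération a(t) = 20·exp(2·t), nous substituons t = log(2)/2 pour obtenir a = 40.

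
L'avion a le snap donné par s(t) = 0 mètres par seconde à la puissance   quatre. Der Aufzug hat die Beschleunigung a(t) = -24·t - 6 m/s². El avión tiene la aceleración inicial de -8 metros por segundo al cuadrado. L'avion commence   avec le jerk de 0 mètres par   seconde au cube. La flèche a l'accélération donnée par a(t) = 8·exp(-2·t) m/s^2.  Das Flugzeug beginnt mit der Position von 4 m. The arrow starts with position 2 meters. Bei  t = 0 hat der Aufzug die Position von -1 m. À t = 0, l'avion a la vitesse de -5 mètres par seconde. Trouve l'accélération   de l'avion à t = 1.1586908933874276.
Nous devons intégrer notre équation du snap s(t) = 0 2 fois. La primitive du snap est le jerk. En utilisant j(0) = 0, nous obtenons j(t) = 0. La primitive du jerk, avec a(0) = -8, donne l'accélération: a(t) = -8. De l'équation de l'accélération a(t) = -8, nous substituons t = 1.1586908933874276 pour obtenir a = -8.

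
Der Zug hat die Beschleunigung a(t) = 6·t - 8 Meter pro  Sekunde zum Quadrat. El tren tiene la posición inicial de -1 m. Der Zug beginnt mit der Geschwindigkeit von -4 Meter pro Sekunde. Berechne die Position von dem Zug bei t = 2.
Wir müssen unsere Gleichung für die Beschleunigung a(t) = 6·t - 8 2-mal integrieren. Die Stammfunktion von der Beschleunigung, mit v(0) = -4, ergibt die Geschwindigkeit: v(t) = 3·t^2 - 8·t - 4. Die Stammfunktion von der Geschwindigkeit, mit x(0) = -1, ergibt die Position: x(t) = t^3 - 4·t^2 - 4·t - 1. Wir haben die Position x(t) = t^3 - 4·t^2 - 4·t - 1. Durch Einsetzen von t = 2: x(2) = -17.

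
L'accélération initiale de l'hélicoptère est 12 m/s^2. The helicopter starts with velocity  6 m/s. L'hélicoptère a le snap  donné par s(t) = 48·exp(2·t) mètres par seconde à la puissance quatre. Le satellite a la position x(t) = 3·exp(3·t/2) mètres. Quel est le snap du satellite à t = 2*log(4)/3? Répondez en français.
Pour résoudre ceci, nous devons prendre 4 dérivées de notre équation de la position x(t) = 3·exp(3·t/2). La dérivée de la position donne la vitesse: v(t) = 9·exp(3·t/2)/2. En prenant d/dt de v(t), nous trouvons a(t) = 27·exp(3·t/2)/4. En dérivant l'accélération, nous obtenons le jerk: j(t) = 81·exp(3·t/2)/8. En prenant d/dt de j(t), nous trouvons s(t) = 243·exp(3·t/2)/16. En utilisant s(t) = 243·exp(3·t/2)/16 et en substituant t = 2*log(4)/3, nous trouvons s = 243/4.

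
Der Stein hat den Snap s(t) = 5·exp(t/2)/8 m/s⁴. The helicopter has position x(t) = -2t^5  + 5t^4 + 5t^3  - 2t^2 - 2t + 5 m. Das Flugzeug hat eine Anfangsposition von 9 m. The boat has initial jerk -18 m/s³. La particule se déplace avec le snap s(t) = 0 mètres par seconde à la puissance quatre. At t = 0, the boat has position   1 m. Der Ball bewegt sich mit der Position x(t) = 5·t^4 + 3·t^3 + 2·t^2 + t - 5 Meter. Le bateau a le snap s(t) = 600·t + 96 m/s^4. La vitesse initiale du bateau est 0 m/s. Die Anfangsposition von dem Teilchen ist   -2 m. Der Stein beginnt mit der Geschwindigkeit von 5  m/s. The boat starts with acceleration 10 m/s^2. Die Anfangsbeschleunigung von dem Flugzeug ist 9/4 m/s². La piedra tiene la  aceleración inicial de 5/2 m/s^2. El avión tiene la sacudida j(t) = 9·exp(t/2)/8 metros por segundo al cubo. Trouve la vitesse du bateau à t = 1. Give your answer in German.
Um dies zu lösen, müssen wir 3 Integrale unserer Gleichung für den Snap s(t) = 600·t + 96 finden. Die Stammfunktion von dem Snap ist der Ruck. Mit j(0) = -18 erhalten wir j(t) = 300·t^2 + 96·t - 18. Durch Integration von dem Ruck und Verwendung der Anfangsbedingung a(0) = 10, erhalten wir a(t) = 100·t^3 + 48·t^2 - 18·t + 10. Das Integral von der Beschleunigung, mit v(0) = 0, ergibt die Geschwindigkeit: v(t) = t·(25·t^3 + 16·t^2 - 9·t + 10). Aus der Gleichung für die Geschwindigkeit v(t) = t·(25·t^3 + 16·t^2 - 9·t + 10), setzen wir t = 1 ein und erhalten v = 42.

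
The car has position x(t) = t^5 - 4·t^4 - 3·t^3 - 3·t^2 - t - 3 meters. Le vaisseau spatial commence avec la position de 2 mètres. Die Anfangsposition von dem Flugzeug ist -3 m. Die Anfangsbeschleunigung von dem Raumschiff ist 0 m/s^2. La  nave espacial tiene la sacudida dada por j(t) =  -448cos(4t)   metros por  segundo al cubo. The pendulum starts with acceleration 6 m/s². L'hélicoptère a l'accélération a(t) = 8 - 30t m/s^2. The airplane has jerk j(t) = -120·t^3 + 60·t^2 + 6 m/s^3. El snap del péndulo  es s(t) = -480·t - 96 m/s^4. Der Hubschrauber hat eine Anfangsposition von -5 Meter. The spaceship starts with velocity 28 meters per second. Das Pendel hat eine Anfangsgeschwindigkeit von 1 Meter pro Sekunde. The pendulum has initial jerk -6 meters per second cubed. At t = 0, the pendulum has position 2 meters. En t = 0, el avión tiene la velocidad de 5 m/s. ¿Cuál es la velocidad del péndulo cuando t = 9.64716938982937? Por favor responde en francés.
En partant du snap s(t) = -480·t - 96, nous prenons 3 intégrales. L'intégrale du snap est le jerk. En utilisant j(0) = -6, nous obtenons j(t) = -240·t^2 - 96·t - 6. L'intégrale du jerk est l'accélération. En utilisant a(0) = 6, nous obtenons a(t) = -80·t^3 - 48·t^2 - 6·t + 6. L'intégrale de l'accélération, avec v(0) = 1, donne la vitesse: v(t) = -20·t^4 - 16·t^3 - 3·t^2 + 6·t + 1. En utilisant v(t) = -20·t^4 - 16·t^3 - 3·t^2 + 6·t + 1 et en substituant t = 9.64716938982937, nous trouvons v = -187818.381303069.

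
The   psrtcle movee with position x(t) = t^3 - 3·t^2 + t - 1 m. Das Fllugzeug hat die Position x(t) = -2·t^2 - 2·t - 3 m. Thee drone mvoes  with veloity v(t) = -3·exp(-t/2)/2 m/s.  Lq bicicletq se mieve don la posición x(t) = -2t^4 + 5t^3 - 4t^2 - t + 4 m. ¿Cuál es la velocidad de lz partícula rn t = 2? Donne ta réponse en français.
Pour résoudre ceci, nous devons prendre 1 dérivée de notre équation de la position x(t) = t^3 - 3·t^2 + t - 1. En dérivant la position, nous obtenons la vitesse: v(t) = 3·t^2 - 6·t + 1. En utilisant v(t) = 3·t^2 - 6·t + 1 et en substituant t = 2, nous trouvons v = 1.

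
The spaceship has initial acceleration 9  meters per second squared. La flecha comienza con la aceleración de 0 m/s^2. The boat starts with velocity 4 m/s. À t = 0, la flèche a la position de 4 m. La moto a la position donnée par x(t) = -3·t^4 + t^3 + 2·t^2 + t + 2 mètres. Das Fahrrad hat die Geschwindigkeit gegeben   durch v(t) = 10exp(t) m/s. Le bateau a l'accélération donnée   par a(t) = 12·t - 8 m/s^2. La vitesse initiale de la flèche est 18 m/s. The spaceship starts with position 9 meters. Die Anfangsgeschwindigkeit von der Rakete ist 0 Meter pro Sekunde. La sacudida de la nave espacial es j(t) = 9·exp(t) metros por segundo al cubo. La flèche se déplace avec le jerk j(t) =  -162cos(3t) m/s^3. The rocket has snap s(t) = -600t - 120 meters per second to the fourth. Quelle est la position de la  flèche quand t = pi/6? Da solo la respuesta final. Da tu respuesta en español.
x(pi/6) = 10.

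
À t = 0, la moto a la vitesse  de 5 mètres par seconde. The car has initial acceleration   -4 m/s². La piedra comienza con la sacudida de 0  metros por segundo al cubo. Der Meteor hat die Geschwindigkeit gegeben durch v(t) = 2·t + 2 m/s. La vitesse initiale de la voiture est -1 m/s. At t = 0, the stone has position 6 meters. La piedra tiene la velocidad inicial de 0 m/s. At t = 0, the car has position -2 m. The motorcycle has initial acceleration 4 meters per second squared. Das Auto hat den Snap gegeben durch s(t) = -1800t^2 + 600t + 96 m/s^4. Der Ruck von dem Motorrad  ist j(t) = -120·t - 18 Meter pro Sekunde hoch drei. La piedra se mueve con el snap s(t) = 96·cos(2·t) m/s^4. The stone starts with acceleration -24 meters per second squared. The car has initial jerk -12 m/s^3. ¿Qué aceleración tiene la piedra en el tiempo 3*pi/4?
Partiendo del snap s(t) = 96·cos(2·t), tomamos 2 integrales. Tomando ∫s(t)dt y aplicando j(0) = 0, encontramos j(t) = 48·sin(2·t). Integrando la sacudida y usando la condición inicial a(0) = -24, obtenemos a(t) = -24·cos(2·t). De la ecuación de la aceleración a(t) = -24·cos(2·t), sustituimos t = 3*pi/4 para obtener a = 0.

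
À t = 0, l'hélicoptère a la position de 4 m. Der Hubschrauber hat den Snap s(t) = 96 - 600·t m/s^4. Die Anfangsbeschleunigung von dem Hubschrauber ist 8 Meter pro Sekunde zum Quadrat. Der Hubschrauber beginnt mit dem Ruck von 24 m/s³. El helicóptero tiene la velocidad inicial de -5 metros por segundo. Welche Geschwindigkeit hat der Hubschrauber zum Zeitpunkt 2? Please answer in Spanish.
Partiendo del snap s(t) = 96 - 600·t, tomamos 3 integrales. La antiderivada del snap es la sacudida. Usando j(0) = 24, obtenemos j(t) = -300·t^2 + 96·t + 24. La integral de la sacudida es la aceleración. Usando a(0) = 8, obtenemos a(t) = -100·t^3 + 48·t^2 + 24·t + 8. La integral de la aceleración, con v(0) = -5, da la velocidad: v(t) = -25·t^4 + 16·t^3 + 12·t^2 + 8·t - 5. Tenemos la velocidad v(t) = -25·t^4 + 16·t^3 + 12·t^2 + 8·t - 5. Sustituyendo t = 2: v(2) = -213.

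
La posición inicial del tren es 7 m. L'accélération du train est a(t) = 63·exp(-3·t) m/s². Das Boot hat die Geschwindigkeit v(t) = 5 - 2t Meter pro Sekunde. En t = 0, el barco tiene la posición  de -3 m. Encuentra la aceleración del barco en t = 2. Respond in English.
To solve this, we need to take 1 derivative of our velocity equation v(t) = 5 - 2·t. The derivative of velocity gives acceleration: a(t) = -2. From the given acceleration equation a(t) = -2, we substitute t = 2 to get a = -2.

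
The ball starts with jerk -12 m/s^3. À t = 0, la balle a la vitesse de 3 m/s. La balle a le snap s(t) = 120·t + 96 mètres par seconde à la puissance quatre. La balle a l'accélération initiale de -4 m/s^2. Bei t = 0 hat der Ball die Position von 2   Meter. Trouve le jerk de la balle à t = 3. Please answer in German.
Wir müssen unsere Gleichung für den Snap s(t) = 120·t + 96 1-mal integrieren. Durch Integration von dem Snap und Verwendung der Anfangsbedingung j(0) = -12, erhalten wir j(t) = 60·t^2 + 96·t - 12. Aus der Gleichung für den Ruck j(t) = 60·t^2 + 96·t - 12, setzen wir t = 3 ein und erhalten j = 816.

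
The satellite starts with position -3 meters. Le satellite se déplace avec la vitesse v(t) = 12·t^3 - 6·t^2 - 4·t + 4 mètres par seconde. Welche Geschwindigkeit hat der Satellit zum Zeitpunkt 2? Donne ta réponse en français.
Nous avons la vitesse v(t) = 12·t^3 - 6·t^2 - 4·t + 4. En substituant t = 2: v(2) = 68.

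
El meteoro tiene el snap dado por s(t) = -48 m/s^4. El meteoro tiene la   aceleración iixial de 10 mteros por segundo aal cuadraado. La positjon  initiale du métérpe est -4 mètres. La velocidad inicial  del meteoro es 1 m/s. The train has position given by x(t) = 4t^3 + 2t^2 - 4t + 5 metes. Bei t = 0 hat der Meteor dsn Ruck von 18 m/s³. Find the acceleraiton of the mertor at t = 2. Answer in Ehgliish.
To solve this, we need to take 2 antiderivatives of our snap equation s(t) = -48. Finding the antiderivative of s(t) and using j(0) = 18: j(t) = 18 - 48·t. Taking ∫j(t)dt and applying a(0) = 10, we find a(t) = -24·t^2 + 18·t + 10. Using a(t) = -24·t^2 + 18·t + 10 and substituting t = 2, we find a = -50.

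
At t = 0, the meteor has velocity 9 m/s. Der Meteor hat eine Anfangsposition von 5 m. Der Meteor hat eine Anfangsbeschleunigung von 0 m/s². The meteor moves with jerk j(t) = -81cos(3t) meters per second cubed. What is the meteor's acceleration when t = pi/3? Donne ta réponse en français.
Pour résoudre ceci, nous devons prendre 1 intégrale de notre équation du jerk j(t) = -81·cos(3·t). La primitive du jerk est l'accélération. En utilisant a(0) = 0, nous obtenons a(t) = -27·sin(3·t). En utilisant a(t) = -27·sin(3·t) et en substituant t = pi/3, nous trouvons a = 0.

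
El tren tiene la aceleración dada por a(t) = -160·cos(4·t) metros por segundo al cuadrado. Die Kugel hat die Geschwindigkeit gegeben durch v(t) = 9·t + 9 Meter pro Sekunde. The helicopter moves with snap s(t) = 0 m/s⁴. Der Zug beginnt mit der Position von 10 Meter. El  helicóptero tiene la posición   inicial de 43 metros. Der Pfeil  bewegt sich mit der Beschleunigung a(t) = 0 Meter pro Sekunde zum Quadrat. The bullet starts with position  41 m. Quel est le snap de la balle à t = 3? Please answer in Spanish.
Para resolver esto, necesitamos tomar 3 derivadas de nuestra ecuación de la velocidad v(t) = 9·t + 9. Tomando d/dt de v(t), encontramos a(t) = 9. La derivada de la aceleración da la sacudida: j(t) = 0. La derivada de la sacudida da el snap: s(t) = 0. Usando s(t) = 0 y sustituyendo t = 3, encontramos s = 0.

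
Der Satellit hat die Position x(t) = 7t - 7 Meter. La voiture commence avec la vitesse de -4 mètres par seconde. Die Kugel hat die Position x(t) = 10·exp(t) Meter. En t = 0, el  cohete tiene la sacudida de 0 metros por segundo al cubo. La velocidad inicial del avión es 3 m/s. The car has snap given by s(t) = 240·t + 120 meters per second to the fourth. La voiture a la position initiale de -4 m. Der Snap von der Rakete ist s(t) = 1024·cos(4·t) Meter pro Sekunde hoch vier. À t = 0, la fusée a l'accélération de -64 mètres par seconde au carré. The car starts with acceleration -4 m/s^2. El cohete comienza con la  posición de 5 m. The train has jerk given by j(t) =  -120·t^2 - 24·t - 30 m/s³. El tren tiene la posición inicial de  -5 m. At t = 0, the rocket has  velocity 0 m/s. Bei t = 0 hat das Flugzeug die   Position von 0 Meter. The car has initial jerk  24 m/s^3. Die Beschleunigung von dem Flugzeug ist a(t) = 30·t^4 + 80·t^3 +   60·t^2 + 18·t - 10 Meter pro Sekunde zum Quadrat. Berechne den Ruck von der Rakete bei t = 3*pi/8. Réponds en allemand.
Wir müssen unsere Gleichung für den Snap s(t) = 1024·cos(4·t) 1-mal integrieren. Durch Integration von dem Snap und Verwendung der Anfangsbedingung j(0) = 0, erhalten wir j(t) = 256·sin(4·t). Mit j(t) = 256·sin(4·t) und Einsetzen von t = 3*pi/8, finden wir j = -256.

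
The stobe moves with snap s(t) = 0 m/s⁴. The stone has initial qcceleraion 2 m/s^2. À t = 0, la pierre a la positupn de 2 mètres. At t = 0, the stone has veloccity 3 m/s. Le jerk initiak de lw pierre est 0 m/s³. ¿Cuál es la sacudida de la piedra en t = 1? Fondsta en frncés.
Nous devons intégrer notre équation du snap s(t) = 0 1 fois. L'intégrale du snap, avec j(0) = 0, donne le jerk: j(t) = 0. Nous avons le jerk j(t) = 0. En substituant t = 1: j(1) = 0.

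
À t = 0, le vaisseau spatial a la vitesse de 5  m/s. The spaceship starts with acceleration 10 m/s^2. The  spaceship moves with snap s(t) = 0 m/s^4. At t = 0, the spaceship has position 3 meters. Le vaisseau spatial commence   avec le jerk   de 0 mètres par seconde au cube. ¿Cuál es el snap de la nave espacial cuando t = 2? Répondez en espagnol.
De la ecuación del snap s(t) = 0, sustituimos t = 2 para obtener s = 0.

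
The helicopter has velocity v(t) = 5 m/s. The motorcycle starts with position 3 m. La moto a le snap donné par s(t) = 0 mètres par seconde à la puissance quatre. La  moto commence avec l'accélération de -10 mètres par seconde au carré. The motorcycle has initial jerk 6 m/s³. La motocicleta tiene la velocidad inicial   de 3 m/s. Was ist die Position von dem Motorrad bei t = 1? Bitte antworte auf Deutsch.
Ausgehend von dem Snap s(t) = 0, nehmen wir 4 Stammfunktionen. Mit ∫s(t)dt und Anwendung von j(0) = 6, finden wir j(t) = 6. Durch Integration von dem Ruck und Verwendung der Anfangsbedingung a(0) = -10, erhalten wir a(t) = 6·t - 10. Durch Integration von der Beschleunigung und Verwendung der Anfangsbedingung v(0) = 3, erhalten wir v(t) = 3·t^2 - 10·t + 3. Durch Integration von der Geschwindigkeit und Verwendung der Anfangsbedingung x(0) = 3, erhalten wir x(t) = t^3 - 5·t^2 + 3·t + 3. Aus der Gleichung für die Position x(t) = t^3 - 5·t^2 + 3·t + 3, setzen wir t = 1 ein und erhalten x = 2.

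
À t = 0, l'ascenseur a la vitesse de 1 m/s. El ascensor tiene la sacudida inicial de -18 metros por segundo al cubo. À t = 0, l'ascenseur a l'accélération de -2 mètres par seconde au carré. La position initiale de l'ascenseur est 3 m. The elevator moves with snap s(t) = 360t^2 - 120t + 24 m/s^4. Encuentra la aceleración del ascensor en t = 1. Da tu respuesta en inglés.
Starting from snap s(t) = 360·t^2 - 120·t + 24, we take 2 antiderivatives. The integral of snap is jerk. Using j(0) = -18, we get j(t) = 120·t^3 - 60·t^2 + 24·t - 18. The antiderivative of jerk is acceleration. Using a(0) = -2, we get a(t) = 30·t^4 - 20·t^3 + 12·t^2 - 18·t - 2. Using a(t) = 30·t^4 - 20·t^3 + 12·t^2 - 18·t - 2 and substituting t = 1, we find a = 2.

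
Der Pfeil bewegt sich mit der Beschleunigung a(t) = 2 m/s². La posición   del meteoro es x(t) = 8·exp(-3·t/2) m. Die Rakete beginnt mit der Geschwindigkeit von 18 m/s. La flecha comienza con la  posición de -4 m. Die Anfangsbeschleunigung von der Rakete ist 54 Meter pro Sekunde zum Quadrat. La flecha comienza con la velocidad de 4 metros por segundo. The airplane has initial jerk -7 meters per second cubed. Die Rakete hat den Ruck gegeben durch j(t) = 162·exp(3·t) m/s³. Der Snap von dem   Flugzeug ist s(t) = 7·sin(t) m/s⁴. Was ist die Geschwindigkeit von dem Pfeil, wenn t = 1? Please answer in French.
En partant de l'accélération a(t) = 2, nous prenons 1 primitive. L'intégrale de l'accélération est la vitesse. En utilisant v(0) = 4, nous obtenons v(t) = 2·t + 4. Nous avons la vitesse v(t) = 2·t + 4. En substituant t = 1: v(1) = 6.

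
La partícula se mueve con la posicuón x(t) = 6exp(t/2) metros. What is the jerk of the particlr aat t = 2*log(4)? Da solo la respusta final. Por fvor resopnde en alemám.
j(2*log(4)) = 3.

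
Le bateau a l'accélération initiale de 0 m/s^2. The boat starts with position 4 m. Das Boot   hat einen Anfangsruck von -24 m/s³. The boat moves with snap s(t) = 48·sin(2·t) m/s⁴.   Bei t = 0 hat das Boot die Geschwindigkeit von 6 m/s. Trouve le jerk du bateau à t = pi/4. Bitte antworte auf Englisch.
We need to integrate our snap equation s(t) = 48·sin(2·t) 1 time. The antiderivative of snap is jerk. Using j(0) = -24, we get j(t) = -24·cos(2·t). Using j(t) = -24·cos(2·t) and substituting t = pi/4, we find j = 0.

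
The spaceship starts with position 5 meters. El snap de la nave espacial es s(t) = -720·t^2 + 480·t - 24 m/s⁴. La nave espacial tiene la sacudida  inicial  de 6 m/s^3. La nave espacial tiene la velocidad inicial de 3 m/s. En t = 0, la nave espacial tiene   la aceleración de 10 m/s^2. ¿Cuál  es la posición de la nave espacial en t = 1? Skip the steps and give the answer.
La posición en t = 1 es x = 15.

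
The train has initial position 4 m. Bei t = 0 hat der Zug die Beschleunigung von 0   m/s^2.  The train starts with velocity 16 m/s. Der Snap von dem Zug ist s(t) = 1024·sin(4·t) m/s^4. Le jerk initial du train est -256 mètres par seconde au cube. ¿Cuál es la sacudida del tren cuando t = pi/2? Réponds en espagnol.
Para resolver esto, necesitamos tomar 1 integral de nuestra ecuación del snap s(t) = 1024·sin(4·t). Tomando ∫s(t)dt y aplicando j(0) = -256, encontramos j(t) = -256·cos(4·t). De la ecuación de la sacudida j(t) = -256·cos(4·t), sustituimos t = pi/2 para obtener j = -256.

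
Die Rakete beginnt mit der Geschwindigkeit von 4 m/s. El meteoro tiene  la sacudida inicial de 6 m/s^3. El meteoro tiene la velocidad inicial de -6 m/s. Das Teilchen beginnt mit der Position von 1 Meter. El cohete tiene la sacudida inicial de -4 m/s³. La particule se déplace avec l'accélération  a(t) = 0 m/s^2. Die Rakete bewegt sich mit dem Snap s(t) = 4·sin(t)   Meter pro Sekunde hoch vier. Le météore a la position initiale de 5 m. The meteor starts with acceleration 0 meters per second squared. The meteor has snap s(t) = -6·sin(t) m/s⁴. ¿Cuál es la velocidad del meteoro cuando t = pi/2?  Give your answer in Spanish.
Para resolver esto, necesitamos tomar 3 integrales de nuestra ecuación del snap s(t) = -6·sin(t). Tomando ∫s(t)dt y aplicando j(0) = 6, encontramos j(t) = 6·cos(t). La antiderivada de la sacudida es la aceleración. Usando a(0) = 0, obtenemos a(t) = 6·sin(t). La integral de la aceleración es la velocidad. Usando v(0) = -6, obtenemos v(t) = -6·cos(t). De la ecuación de la velocidad v(t) = -6·cos(t), sustituimos t = pi/2 para obtener v = 0.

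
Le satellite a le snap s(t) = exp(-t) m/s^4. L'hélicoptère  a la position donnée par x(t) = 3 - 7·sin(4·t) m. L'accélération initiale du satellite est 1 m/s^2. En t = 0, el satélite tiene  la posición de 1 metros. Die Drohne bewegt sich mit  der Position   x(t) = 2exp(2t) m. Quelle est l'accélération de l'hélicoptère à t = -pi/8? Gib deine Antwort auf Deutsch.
Ausgehend von der Position x(t) = 3 - 7·sin(4·t), nehmen wir 2 Ableitungen. Mit d/dt von x(t) finden wir v(t) = -28·cos(4·t). Durch Ableiten von der Geschwindigkeit erhalten wir die Beschleunigung: a(t) = 112·sin(4·t). Aus der Gleichung für die Beschleunigung a(t) = 112·sin(4·t), setzen wir t = -pi/8 ein und erhalten a = -112.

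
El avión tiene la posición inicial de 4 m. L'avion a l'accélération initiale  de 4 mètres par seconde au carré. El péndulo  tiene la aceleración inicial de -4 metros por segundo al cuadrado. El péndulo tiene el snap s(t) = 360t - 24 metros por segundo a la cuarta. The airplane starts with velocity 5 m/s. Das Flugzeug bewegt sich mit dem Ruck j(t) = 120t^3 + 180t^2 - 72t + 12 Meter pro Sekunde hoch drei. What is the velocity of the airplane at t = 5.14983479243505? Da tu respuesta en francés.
Pour résoudre ceci, nous devons prendre 2 primitives de notre équation du jerk j(t) = 120·t^3 + 180·t^2 - 72·t + 12. En intégrant le jerk et en utilisant la condition initiale a(0) = 4, nous obtenons a(t) = 30·t^4 + 60·t^3 - 36·t^2 + 12·t + 4. La primitive de l'accélération est la vitesse. En utilisant v(0) = 5, nous obtenons v(t) = 6·t^5 + 15·t^4 - 12·t^3 + 6·t^2 + 4·t + 5. Nous avons la vitesse v(t) = 6·t^5 + 15·t^4 - 12·t^3 + 6·t^2 + 4·t + 5. En substituant t = 5.14983479243505: v(5.14983479243505) = 30828.9852680451.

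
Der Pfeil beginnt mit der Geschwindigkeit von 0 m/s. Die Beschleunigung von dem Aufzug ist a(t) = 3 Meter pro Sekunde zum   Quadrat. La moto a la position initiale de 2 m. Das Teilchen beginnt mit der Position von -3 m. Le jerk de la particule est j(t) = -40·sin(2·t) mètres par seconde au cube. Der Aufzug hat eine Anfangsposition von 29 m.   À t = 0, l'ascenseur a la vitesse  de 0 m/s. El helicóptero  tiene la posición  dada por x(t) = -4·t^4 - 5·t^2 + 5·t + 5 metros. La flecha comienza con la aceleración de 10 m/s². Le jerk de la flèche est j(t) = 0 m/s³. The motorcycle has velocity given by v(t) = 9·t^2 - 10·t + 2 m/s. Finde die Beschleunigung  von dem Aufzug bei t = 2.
Mit a(t) = 3 und Einsetzen von t = 2, finden wir a = 3.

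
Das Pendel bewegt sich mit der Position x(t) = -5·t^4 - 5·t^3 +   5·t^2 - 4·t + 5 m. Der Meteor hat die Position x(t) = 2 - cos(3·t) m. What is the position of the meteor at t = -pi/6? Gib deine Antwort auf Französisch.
De l'équation de la position x(t) = 2 - cos(3·t), nous substituons t = -pi/6 pour obtenir x = 2.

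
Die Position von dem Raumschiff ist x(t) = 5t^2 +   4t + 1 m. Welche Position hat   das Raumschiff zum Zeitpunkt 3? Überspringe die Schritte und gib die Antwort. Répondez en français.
La réponse est 58.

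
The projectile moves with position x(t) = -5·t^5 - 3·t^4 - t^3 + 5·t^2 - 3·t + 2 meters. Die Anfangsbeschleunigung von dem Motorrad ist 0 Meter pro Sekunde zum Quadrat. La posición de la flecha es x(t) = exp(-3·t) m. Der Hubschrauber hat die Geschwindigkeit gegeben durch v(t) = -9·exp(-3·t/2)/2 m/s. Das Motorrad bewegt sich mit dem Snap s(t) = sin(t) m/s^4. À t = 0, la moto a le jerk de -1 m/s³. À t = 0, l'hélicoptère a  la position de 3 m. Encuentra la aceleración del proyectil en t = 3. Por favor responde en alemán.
Ausgehend von der Position x(t) = -5·t^5 - 3·t^4 - t^3 + 5·t^2 - 3·t + 2, nehmen wir 2 Ableitungen. Mit d/dt von x(t) finden wir v(t) = -25·t^4 - 12·t^3 - 3·t^2 + 10·t - 3. Durch Ableiten von der Geschwindigkeit erhalten wir die Beschleunigung: a(t) = -100·t^3 - 36·t^2 - 6·t + 10. Mit a(t) = -100·t^3 - 36·t^2 - 6·t + 10 und Einsetzen von t = 3, finden wir a = -3032.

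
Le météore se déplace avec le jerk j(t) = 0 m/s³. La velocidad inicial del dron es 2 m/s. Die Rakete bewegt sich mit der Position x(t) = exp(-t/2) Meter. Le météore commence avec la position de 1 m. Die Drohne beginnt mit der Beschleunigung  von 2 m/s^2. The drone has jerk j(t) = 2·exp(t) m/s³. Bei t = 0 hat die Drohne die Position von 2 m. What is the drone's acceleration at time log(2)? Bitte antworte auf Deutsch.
Wir müssen das Integral unserer Gleichung für den Ruck j(t) = 2·exp(t) 1-mal finden. Mit ∫j(t)dt und Anwendung von a(0) = 2, finden wir a(t) = 2·exp(t). Wir haben die Beschleunigung a(t) = 2·exp(t). Durch Einsetzen von t = log(2): a(log(2)) = 4.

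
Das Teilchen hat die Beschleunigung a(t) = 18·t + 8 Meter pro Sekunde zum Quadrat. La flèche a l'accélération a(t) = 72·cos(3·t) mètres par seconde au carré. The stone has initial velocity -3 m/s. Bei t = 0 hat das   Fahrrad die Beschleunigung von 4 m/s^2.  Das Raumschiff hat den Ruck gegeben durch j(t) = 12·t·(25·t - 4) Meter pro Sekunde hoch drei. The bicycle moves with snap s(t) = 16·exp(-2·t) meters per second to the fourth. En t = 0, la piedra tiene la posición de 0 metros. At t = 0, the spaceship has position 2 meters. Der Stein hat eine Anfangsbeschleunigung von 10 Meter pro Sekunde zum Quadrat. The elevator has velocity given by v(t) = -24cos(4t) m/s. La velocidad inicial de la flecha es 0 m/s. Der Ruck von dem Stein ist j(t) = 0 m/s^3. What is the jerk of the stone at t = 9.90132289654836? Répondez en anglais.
Using j(t) = 0 and substituting t = 9.90132289654836, we find j = 0.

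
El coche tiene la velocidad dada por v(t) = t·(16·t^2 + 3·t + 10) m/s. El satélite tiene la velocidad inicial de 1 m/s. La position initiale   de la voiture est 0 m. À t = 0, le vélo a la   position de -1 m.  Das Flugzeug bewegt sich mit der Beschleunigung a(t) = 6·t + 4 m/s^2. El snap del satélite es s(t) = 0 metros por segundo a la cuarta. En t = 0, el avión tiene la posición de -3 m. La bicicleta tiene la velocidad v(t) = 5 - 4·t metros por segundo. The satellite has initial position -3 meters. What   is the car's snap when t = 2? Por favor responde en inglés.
To solve this, we need to take 3 derivatives of our velocity equation v(t) = t·(16·t^2 + 3·t + 10). The derivative of velocity gives acceleration: a(t) = 16·t^2 + t·(32·t + 3) + 3·t + 10. Taking d/dt of a(t), we find j(t) = 96·t + 6. Taking d/dt of j(t), we find s(t) = 96. From the given snap equation s(t) = 96, we substitute t = 2 to get s = 96.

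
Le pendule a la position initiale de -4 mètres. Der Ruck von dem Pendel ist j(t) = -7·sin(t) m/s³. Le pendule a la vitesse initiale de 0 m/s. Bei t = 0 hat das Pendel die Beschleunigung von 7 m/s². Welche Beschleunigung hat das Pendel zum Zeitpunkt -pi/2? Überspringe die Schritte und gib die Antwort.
Die Antwort ist 0.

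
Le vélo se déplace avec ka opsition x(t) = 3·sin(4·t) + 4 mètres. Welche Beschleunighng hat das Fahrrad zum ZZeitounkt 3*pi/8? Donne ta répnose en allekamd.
Wir müssen unsere Gleichung für die Position x(t) = 3·sin(4·t) + 4 2-mal ableiten. Mit d/dt von x(t) finden wir v(t) = 12·cos(4·t). Durch Ableiten von der Geschwindigkeit erhalten wir die Beschleunigung: a(t) = -48·sin(4·t). Aus der Gleichung für die Beschleunigung a(t) = -48·sin(4·t), setzen wir t = 3*pi/8 ein und erhalten a = 48.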